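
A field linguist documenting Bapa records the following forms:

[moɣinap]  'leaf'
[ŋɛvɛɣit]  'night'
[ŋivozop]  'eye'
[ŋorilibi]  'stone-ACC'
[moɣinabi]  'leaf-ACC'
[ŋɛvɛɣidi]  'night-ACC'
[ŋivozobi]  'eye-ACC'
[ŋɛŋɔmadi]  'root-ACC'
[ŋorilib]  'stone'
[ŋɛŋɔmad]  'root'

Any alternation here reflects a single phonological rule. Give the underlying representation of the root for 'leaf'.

/moɣinap/

The root 'leaf' surfaces as [moɣinap] and [moɣinabi], with a stem-final [p] ~ [b] alternation.
The stem 'stone' ([ŋorilib], [ŋorilibi]) shows [b] unchanged in both environments, so [b] cannot be basic with [p] derived in isolation.
The underlying segment must be /p/; voiceless stops become voiced between vowels, yielding [b] there.
Hence 'leaf' is /moɣinap/ underlyingly.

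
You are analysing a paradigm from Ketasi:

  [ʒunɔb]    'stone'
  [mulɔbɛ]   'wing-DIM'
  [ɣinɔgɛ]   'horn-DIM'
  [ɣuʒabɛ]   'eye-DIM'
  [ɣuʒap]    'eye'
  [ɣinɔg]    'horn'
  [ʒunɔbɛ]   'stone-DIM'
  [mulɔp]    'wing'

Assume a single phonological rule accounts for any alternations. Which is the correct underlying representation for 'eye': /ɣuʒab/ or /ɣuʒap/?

/ɣuʒap/

'eye' shows [p] ~ [b] at the end of the stem ([ɣuʒap] vs [ɣuʒabɛ]).
Compare 'stone', with invariant [b] in [ʒunɔb] and [ʒunɔbɛ]: an analysis with underlying /b/ and a rule producing [p] in isolation would wrongly predict alternation here too.
Therefore /p/ is basic and [b] is derived by intervocalic voicing (voiceless stops become voiced between vowels).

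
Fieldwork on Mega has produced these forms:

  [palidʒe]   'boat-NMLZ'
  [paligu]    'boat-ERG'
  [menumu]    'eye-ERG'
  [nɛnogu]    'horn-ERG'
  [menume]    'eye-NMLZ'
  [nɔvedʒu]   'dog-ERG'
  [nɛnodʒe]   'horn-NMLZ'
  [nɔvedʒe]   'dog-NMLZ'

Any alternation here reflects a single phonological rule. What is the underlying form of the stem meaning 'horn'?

'horn' shows [g] ~ [dʒ] at the end of the stem ([nɛnogu] vs [nɛnodʒe]).
If /dʒ/ were underlying and a rule turned it into [g] before the ERG suffix, 'dog' would also alternate; but it has [dʒ] in both [nɔvedʒu] and [nɔvedʒe].
The underlying segment must be /g/; /g/ becomes palato-alveolar [dʒ] before a front vowel, yielding [dʒ] there.

/nɛnog/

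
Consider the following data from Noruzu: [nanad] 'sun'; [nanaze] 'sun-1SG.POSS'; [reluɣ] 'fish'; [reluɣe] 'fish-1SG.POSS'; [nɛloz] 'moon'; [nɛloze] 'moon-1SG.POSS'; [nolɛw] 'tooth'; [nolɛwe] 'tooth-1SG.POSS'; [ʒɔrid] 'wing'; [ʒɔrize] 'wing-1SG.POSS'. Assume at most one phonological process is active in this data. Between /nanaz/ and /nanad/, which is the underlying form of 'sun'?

The stem for 'sun' ends in [d] in [nanad] but [z] in [nanaze].
But 'moon' keeps [z] in both environments ([nɛloz], [nɛloze]), so there is no rule changing /z/ to [d] in isolation.
The underlying segment must be /d/; voiced stops become fricatives between vowels, yielding [z] there.

/nanad/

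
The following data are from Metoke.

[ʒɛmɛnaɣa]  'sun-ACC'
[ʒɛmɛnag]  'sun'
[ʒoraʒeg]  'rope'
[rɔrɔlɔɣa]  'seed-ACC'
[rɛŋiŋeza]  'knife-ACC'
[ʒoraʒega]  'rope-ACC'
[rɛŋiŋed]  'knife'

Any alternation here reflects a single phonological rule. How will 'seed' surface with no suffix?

[rɔrɔlɔg]

The stem for 'sun' ends in [g] in [ʒɛmɛnag] but [ɣ] in [ʒɛmɛnaɣa].
The stem 'rope' ([ʒoraʒeg], [ʒoraʒega]) shows [g] unchanged in both environments, so [g] cannot be basic with [ɣ] derived before the ACC suffix.
The underlying segment must be /ɣ/; voiced fricatives become stops word-finally, yielding [g] there.
The one attested form of 'seed', [rɔrɔlɔɣa], shows underlying /rɔrɔlɔɣ/. Applying the same rule word-finally gives [rɔrɔlɔg].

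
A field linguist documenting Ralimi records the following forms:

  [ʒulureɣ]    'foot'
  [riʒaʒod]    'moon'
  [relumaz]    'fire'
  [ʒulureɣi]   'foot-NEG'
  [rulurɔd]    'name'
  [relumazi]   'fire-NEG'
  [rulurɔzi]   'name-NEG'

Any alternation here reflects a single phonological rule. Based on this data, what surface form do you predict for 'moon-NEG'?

[riʒaʒozi]

The root 'name' surfaces as [rulurɔd] and [rulurɔzi], with a stem-final [d] ~ [z] alternation.
The stem 'fire' ([relumaz], [relumazi]) shows [z] unchanged in both environments, so [z] cannot be basic with [d] derived in isolation.
So /d/ is underlying, and a rule of intervocalic spirantization — voiced stops become fricatives between vowels — gives [z].
The one attested form of 'moon', [riʒaʒod], shows underlying /riʒaʒod/. Applying the same rule between vowels gives [riʒaʒozi].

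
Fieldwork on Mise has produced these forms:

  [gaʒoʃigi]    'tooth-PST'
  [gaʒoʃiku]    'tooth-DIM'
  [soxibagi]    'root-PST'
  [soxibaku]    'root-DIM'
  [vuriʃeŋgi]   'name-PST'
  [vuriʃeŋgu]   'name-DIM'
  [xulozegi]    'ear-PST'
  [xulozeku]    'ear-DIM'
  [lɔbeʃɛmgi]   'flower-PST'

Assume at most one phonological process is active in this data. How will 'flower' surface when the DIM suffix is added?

The DIM suffix surfaces as [-gu] and [-ku], depending on the final segment of the stem.
The PST suffix, which begins with [g], is invariant after every stem; so [g] is not altered by any rule here.
The DIM suffix is therefore /-ku/ underlyingly, with post-nasal voicing: voiceless stops become voiced after a nasal.
After 'flower', which ends in a nasal, the suffix surfaces as [-gu], giving [lɔbeʃɛmgu].

[lɔbeʃɛmgu]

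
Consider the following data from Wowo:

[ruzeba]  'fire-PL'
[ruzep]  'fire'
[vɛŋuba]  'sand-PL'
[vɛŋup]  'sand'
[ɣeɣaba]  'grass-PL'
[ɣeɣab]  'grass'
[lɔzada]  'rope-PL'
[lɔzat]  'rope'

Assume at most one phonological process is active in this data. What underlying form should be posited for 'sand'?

/vɛŋup/

The root 'sand' surfaces as [vɛŋuba] and [vɛŋup], with a stem-final [b] ~ [p] alternation.
If /b/ were underlying and a rule turned it into [p] in isolation, 'grass' would also alternate; but it has [b] in both [ɣeɣaba] and [ɣeɣab].
The alternation reflects intervocalic voicing: voiceless stops become voiced between vowels. /p/ is underlying.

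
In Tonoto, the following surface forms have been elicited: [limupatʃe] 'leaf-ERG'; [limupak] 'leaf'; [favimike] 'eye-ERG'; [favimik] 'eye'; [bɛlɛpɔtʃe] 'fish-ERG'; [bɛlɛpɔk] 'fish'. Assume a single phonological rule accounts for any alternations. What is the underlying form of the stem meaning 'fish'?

'fish' shows [tʃ] ~ [k] at the end of the stem ([bɛlɛpɔtʃe] vs [bɛlɛpɔk]).
If /k/ were underlying and a rule turned it into [tʃ] before the ERG suffix, 'eye' would also alternate; but it has [k] in both [favimike] and [favimik].
So /tʃ/ is underlying, and a rule of depalatalization — palato-alveolar /tʃ/ becomes [k] when no front vowel follows — gives [k].
The underlying form of 'fish' is therefore /bɛlɛpɔtʃ/.

/bɛlɛpɔtʃ/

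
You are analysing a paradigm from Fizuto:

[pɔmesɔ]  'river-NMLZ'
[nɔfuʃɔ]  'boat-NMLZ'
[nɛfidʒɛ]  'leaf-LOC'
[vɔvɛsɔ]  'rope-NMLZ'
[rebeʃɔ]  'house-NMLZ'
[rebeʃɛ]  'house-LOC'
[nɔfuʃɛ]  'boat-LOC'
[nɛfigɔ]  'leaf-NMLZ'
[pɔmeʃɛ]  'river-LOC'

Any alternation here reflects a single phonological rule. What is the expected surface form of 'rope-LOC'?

The stem for 'river' ends in [ʃ] in [pɔmeʃɛ] but [s] in [pɔmesɔ].
The stem 'house' ([rebeʃɛ], [rebeʃɔ]) shows [ʃ] unchanged in both environments, so [ʃ] cannot be basic with [s] derived before the NMLZ suffix.
The alternation reflects palatalization before a front vowel: /g/ and /s/ become palato-alveolar [dʒ] and [ʃ] before a front vowel. /s/ is underlying.
The one attested form of 'rope', [vɔvɛsɔ], shows underlying /vɔvɛs/. Applying the same rule before a front vowel gives [vɔvɛʃɛ].

[vɔvɛʃɛ]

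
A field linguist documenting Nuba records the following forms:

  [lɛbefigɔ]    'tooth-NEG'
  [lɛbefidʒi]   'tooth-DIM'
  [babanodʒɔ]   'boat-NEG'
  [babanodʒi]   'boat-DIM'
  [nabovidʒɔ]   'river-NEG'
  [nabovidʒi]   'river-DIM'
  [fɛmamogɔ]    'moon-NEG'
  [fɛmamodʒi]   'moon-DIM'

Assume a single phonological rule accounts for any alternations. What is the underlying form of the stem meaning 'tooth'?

The root 'tooth' surfaces as [lɛbefigɔ] and [lɛbefidʒi], with a stem-final [g] ~ [dʒ] alternation.
The stem 'river' ([nabovidʒɔ], [nabovidʒi]) shows [dʒ] unchanged in both environments, so [dʒ] cannot be basic with [g] derived before the NEG suffix.
So /g/ is underlying, and a rule of palatalization before a front vowel — /g/ becomes palato-alveolar [dʒ] before a front vowel — gives [dʒ].

/lɛbefig/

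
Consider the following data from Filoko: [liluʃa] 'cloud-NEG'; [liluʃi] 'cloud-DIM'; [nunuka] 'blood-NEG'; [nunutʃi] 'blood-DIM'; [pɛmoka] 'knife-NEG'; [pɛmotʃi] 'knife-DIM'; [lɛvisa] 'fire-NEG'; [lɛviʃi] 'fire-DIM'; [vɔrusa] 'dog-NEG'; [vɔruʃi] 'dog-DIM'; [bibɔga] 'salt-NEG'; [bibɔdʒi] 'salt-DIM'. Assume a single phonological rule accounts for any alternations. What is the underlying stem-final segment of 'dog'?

The root 'dog' surfaces as [vɔrusa] and [vɔruʃi], with a stem-final [s] ~ [ʃ] alternation.
Compare 'cloud', with invariant [ʃ] in [liluʃa] and [liluʃi]: an analysis with underlying /ʃ/ and a rule producing [s] before the NEG suffix would wrongly predict alternation here too.
So /s/ is underlying, and a rule of palatalization before a front vowel — /k/, /g/ and /s/ become palato-alveolar [tʃ], [dʒ] and [ʃ] before a front vowel — gives [ʃ].

/s/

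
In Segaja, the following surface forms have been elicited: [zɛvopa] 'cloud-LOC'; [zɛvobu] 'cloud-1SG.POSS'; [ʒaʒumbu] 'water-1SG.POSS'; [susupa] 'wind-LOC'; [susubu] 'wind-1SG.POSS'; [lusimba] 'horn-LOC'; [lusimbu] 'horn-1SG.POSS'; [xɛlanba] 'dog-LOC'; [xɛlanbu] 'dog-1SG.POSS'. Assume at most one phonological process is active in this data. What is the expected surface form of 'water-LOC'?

The LOC morpheme has two allomorphs, [-ba] and [-pa].
By contrast the 1SG.POSS suffix keeps its initial [b] throughout — that segment must be underlying.
So the underlying form is /-pa/, and voiceless stops become voiced after a nasal.
After 'water', which ends in a nasal, the suffix surfaces as [-ba], giving [ʒaʒumba].

[ʒaʒumba]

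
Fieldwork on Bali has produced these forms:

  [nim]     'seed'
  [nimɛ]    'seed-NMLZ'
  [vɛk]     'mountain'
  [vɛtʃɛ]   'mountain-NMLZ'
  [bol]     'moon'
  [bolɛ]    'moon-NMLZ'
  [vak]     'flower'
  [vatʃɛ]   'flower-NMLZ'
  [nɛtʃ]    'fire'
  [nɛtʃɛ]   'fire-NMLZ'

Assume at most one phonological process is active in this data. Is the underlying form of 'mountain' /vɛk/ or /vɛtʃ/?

In [vɛk] and [vɛtʃɛ] the final segment of 'mountain' alternates: [k] ~ [tʃ].
The stem 'fire' ([nɛtʃ], [nɛtʃɛ]) shows [tʃ] unchanged in both environments, so [tʃ] cannot be basic with [k] derived in isolation.
Therefore /k/ is basic and [tʃ] is derived by palatalization before a front vowel (/k/ becomes palato-alveolar [tʃ] before a front vowel).

/vɛk/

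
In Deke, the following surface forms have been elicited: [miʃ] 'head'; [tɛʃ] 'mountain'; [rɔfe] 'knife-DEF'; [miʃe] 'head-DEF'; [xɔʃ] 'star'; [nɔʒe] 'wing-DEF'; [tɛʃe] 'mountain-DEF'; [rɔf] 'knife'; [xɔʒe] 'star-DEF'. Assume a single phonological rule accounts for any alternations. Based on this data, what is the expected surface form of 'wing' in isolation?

[nɔʃ]

The stem for 'star' ends in [ʃ] in [xɔʃ] but [ʒ] in [xɔʒe].
Compare 'mountain', with invariant [ʃ] in [tɛʃ] and [tɛʃe]: an analysis with underlying /ʃ/ and a rule producing [ʒ] before the DEF suffix would wrongly predict alternation here too.
So /ʒ/ is underlying, and a rule of word-final obstruent devoicing — voiced obstruents become voiceless word-finally — gives [ʃ].
The one attested form of 'wing', [nɔʒe], shows underlying /nɔʒ/. Applying the same rule word-finally gives [nɔʃ].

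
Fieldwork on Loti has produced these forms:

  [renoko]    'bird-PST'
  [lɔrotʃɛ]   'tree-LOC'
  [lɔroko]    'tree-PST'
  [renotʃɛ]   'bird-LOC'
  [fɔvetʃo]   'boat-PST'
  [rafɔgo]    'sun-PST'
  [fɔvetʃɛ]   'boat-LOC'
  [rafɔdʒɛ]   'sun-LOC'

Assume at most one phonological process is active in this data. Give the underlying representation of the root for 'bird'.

The root 'bird' surfaces as [renotʃɛ] and [renoko], with a stem-final [tʃ] ~ [k] alternation.
Compare 'boat', with invariant [tʃ] in [fɔvetʃɛ] and [fɔvetʃo]: an analysis with underlying /tʃ/ and a rule producing [k] before the PST suffix would wrongly predict alternation here too.
The underlying segment must be /k/; /k/ and /g/ become palato-alveolar [tʃ] and [dʒ] before a front vowel, yielding [tʃ] there.

/renok/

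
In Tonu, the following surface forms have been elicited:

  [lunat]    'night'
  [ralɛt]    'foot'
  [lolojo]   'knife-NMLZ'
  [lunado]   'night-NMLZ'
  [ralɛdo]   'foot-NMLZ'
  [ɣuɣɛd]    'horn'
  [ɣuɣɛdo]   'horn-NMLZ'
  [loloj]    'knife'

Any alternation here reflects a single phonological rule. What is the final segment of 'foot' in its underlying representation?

The root 'foot' surfaces as [ralɛdo] and [ralɛt], with a stem-final [d] ~ [t] alternation.
The stem 'horn' ([ɣuɣɛdo], [ɣuɣɛd]) shows [d] unchanged in both environments, so [d] cannot be basic with [t] derived in isolation.
So /t/ is underlying, and a rule of intervocalic voicing — voiceless stops become voiced between vowels — gives [d].

/t/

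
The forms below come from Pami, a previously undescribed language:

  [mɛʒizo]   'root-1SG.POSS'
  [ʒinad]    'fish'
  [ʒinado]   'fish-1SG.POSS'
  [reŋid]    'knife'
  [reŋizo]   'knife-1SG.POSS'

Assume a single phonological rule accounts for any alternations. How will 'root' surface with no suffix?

The stem for 'knife' ends in [d] in [reŋid] but [z] in [reŋizo].
But 'fish' keeps [d] in both environments ([ʒinad], [ʒinado]), so there is no rule changing /d/ to [z] before the 1SG.POSS suffix.
The underlying segment must be /z/; voiced fricatives become stops word-finally, yielding [d] there.
From [mɛʒizo] the stem 'root' is /mɛʒiz/; word-finally this yields [mɛʒid].

[mɛʒid]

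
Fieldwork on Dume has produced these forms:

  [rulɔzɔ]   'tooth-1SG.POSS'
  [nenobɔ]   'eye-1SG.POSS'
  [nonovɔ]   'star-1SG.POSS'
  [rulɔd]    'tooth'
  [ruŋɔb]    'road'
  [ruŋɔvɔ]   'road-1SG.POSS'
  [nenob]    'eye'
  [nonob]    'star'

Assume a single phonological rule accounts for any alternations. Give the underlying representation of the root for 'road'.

The root 'road' surfaces as [ruŋɔb] and [ruŋɔvɔ], with a stem-final [b] ~ [v] alternation.
If /b/ were underlying and a rule turned it into [v] before the 1SG.POSS suffix, 'eye' would also alternate; but it has [b] in both [nenob] and [nenobɔ].
So /v/ is underlying, and a rule of word-final hardening — voiced fricatives become stops word-finally — gives [b].

/ruŋɔv/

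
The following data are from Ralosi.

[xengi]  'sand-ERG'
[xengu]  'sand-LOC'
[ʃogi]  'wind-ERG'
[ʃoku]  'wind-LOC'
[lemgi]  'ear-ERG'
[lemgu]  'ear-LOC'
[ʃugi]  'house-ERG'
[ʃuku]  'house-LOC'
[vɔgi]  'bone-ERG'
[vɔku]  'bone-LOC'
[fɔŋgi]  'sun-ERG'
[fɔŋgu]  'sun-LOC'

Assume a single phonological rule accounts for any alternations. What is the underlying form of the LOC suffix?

The LOC morpheme has two allomorphs, [-gu] and [-ku].
The ERG suffix, which begins with [g], is invariant after every stem; so [g] is not altered by any rule here.
The LOC suffix is therefore /-ku/ underlyingly, with post-nasal voicing: voiceless stops become voiced after a nasal.

/-ku/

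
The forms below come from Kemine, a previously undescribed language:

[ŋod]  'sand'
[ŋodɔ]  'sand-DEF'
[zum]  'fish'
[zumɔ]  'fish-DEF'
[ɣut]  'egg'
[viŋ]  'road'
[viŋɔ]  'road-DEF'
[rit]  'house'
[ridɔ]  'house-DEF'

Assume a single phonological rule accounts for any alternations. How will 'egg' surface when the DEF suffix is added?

[ɣudɔ]

The stem for 'house' ends in [t] in [rit] but [d] in [ridɔ].
The stem 'sand' ([ŋod], [ŋodɔ]) shows [d] unchanged in both environments, so [d] cannot be basic with [t] derived in isolation.
Therefore /t/ is basic and [d] is derived by intervocalic voicing (voiceless stops become voiced between vowels).
From [ɣut] the stem 'egg' is /ɣut/; between vowels this yields [ɣudɔ].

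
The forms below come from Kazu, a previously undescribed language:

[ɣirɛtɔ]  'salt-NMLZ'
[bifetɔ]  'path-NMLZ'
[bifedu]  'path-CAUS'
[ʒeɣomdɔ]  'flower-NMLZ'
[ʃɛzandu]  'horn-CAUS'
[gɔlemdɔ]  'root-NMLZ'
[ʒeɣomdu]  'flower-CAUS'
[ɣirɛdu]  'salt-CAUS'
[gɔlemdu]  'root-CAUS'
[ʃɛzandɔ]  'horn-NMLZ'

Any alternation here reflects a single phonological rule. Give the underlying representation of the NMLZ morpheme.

/-tɔ/

The NMLZ morpheme has two allomorphs, [-dɔ] and [-tɔ].
The CAUS suffix, which begins with [d], is invariant after every stem; so [d] is not altered by any rule here.
The NMLZ suffix is therefore /-tɔ/ underlyingly, with post-nasal voicing: voiceless stops become voiced after a nasal.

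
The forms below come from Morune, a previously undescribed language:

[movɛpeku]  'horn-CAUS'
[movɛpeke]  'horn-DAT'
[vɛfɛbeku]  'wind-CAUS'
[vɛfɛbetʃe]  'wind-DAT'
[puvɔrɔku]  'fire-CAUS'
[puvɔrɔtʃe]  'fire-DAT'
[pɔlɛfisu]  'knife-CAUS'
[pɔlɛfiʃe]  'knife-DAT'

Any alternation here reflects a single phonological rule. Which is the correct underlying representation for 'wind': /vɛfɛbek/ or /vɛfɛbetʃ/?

In [vɛfɛbeku] and [vɛfɛbetʃe] the final segment of 'wind' alternates: [k] ~ [tʃ].
If /k/ were underlying and a rule turned it into [tʃ] before the DAT suffix, 'horn' would also alternate; but it has [k] in both [movɛpeku] and [movɛpeke].
The underlying segment must be /tʃ/; palato-alveolar /tʃ/ and /ʃ/ become [k] and [s] when no front vowel follows, yielding [k] there.

/vɛfɛbetʃ/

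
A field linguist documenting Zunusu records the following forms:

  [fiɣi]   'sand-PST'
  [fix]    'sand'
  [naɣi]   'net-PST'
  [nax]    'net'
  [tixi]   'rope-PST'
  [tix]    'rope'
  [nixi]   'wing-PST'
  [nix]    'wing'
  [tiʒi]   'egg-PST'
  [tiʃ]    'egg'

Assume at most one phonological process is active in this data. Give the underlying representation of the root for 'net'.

/naɣ/

The root 'net' surfaces as [naɣi] and [nax], with a stem-final [ɣ] ~ [x] alternation.
The stem 'wing' ([nixi], [nix]) shows [x] unchanged in both environments, so [x] cannot be basic with [ɣ] derived before the PST suffix.
The underlying segment must be /ɣ/; voiced obstruents become voiceless word-finally, yielding [x] there.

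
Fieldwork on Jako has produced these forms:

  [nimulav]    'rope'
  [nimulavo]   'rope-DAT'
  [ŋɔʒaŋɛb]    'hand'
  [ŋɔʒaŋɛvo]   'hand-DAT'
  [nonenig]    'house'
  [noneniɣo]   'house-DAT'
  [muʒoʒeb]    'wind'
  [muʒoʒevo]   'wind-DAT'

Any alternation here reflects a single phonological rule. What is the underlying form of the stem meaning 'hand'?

/ŋɔʒaŋɛb/

The stem for 'hand' ends in [b] in [ŋɔʒaŋɛb] but [v] in [ŋɔʒaŋɛvo].
The stem 'rope' ([nimulav], [nimulavo]) shows [v] unchanged in both environments, so [v] cannot be basic with [b] derived in isolation.
The alternation reflects intervocalic spirantization: voiced stops become fricatives between vowels. /b/ is underlying.
The underlying form of 'hand' is therefore /ŋɔʒaŋɛb/.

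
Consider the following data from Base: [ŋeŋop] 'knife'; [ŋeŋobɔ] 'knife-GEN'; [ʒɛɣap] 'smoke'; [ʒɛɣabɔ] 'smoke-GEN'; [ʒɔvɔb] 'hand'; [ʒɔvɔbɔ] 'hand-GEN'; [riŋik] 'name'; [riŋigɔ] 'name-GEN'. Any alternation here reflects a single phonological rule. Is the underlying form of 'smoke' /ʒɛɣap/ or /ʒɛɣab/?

/ʒɛɣap/

The root 'smoke' surfaces as [ʒɛɣap] and [ʒɛɣabɔ], with a stem-final [p] ~ [b] alternation.
Compare 'hand', with invariant [b] in [ʒɔvɔb] and [ʒɔvɔbɔ]: an analysis with underlying /b/ and a rule producing [p] in isolation would wrongly predict alternation here too.
So /p/ is underlying, and a rule of intervocalic voicing — voiceless stops become voiced between vowels — gives [b].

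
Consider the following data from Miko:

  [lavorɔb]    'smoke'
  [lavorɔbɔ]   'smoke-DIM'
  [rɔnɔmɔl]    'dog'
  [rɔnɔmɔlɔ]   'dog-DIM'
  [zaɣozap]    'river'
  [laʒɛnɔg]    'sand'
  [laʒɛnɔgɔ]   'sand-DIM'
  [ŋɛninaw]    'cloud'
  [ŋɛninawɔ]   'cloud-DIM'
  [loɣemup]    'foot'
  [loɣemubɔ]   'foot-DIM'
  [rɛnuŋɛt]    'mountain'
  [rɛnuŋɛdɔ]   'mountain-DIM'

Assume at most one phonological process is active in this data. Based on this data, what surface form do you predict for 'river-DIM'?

'foot' shows [p] ~ [b] at the end of the stem ([loɣemup] vs [loɣemubɔ]).
If /b/ were underlying and a rule turned it into [p] in isolation, 'smoke' would also alternate; but it has [b] in both [lavorɔb] and [lavorɔbɔ].
Therefore /p/ is basic and [b] is derived by intervocalic voicing (voiceless stops become voiced between vowels).
From [zaɣozap] the stem 'river' is /zaɣozap/; between vowels this yields [zaɣozabɔ].

[zaɣozabɔ]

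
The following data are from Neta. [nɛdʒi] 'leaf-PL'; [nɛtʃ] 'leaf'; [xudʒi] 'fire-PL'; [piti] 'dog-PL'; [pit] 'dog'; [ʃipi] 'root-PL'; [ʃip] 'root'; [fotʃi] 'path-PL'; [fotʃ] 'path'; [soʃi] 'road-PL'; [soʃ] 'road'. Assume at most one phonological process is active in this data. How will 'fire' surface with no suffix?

[xutʃ]

The root 'leaf' surfaces as [nɛdʒi] and [nɛtʃ], with a stem-final [dʒ] ~ [tʃ] alternation.
Compare 'path', with invariant [tʃ] in [fotʃi] and [fotʃ]: an analysis with underlying /tʃ/ and a rule producing [dʒ] before the PL suffix would wrongly predict alternation here too.
The underlying segment must be /dʒ/; voiced obstruents become voiceless word-finally, yielding [tʃ] there.
From [xudʒi] the stem 'fire' is /xudʒ/; word-finally this yields [xutʃ].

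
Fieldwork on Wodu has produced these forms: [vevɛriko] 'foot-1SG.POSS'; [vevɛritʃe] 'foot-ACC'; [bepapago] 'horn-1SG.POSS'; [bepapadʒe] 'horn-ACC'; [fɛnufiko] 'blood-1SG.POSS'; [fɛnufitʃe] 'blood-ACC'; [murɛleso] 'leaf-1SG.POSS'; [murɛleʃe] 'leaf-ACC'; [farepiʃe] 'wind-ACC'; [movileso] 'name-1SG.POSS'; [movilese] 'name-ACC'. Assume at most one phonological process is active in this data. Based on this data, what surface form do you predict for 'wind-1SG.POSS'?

The stem for 'leaf' ends in [s] in [murɛleso] but [ʃ] in [murɛleʃe].
But 'name' keeps [s] in both environments ([movileso], [movilese]), so there is no rule changing /s/ to [ʃ] before the ACC suffix.
The underlying segment must be /ʃ/; palato-alveolar /tʃ/, /dʒ/ and /ʃ/ become [k], [g] and [s] when no front vowel follows, yielding [s] there.
From [farepiʃe] the stem 'wind' is /farepiʃ/; when no front vowel follows this yields [farepiso].

[farepiso]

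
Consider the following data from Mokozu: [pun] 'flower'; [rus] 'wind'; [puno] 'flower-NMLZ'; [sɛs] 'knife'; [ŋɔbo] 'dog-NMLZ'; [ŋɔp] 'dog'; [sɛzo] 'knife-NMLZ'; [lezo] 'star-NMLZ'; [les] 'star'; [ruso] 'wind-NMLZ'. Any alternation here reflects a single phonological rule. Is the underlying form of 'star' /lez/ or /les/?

The stem for 'star' ends in [s] in [les] but [z] in [lezo].
But 'wind' keeps [s] in both environments ([rus], [ruso]), so there is no rule changing /s/ to [z] before the NMLZ suffix.
Therefore /z/ is basic and [s] is derived by word-final obstruent devoicing (voiced obstruents become voiceless word-finally).

/lez/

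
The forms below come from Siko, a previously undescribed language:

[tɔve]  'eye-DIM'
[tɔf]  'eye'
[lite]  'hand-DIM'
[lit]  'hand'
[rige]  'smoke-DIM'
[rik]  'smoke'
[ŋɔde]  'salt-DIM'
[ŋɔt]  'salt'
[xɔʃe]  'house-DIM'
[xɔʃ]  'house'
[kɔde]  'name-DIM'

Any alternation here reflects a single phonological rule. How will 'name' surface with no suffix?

[kɔt]

In [ŋɔde] and [ŋɔt] the final segment of 'salt' alternates: [d] ~ [t].
Compare 'hand', with invariant [t] in [lite] and [lit]: an analysis with underlying /t/ and a rule producing [d] before the DIM suffix would wrongly predict alternation here too.
The underlying segment must be /d/; voiced obstruents become voiceless word-finally, yielding [t] there.
From [kɔde] the stem 'name' is /kɔd/; word-finally this yields [kɔt].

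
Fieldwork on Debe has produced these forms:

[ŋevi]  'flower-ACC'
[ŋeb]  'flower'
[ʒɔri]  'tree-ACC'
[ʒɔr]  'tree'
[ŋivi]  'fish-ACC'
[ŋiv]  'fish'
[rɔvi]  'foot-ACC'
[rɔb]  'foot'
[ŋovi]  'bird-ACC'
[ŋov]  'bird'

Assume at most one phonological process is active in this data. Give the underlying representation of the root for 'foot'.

/rɔb/

The root 'foot' surfaces as [rɔvi] and [rɔb], with a stem-final [v] ~ [b] alternation.
The stem 'fish' ([ŋivi], [ŋiv]) shows [v] unchanged in both environments, so [v] cannot be basic with [b] derived in isolation.
So /b/ is underlying, and a rule of intervocalic spirantization — voiced stops become fricatives between vowels — gives [v].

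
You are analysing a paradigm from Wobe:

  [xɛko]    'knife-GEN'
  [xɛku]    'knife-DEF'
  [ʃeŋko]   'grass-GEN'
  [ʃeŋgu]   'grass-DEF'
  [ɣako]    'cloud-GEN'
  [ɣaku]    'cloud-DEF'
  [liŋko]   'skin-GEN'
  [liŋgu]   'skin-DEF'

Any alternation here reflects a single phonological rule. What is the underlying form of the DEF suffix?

The DEF suffix surfaces as [-gu] and [-ku], depending on the final segment of the stem.
The GEN suffix, which begins with [k], is invariant after every stem; so [k] is not altered by any rule here.
The DEF suffix is therefore /-gu/ underlyingly, with post-vocalic devoicing: voiced stops become voiceless after a vowel.

/-gu/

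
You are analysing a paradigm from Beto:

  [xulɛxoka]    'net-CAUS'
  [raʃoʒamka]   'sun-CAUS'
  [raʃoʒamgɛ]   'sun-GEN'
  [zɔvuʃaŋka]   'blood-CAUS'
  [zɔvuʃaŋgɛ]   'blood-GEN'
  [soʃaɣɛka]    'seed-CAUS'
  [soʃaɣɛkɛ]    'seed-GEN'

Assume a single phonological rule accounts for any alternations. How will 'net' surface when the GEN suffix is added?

The GEN suffix surfaces as [-gɛ] and [-kɛ], depending on the final segment of the stem.
The CAUS suffix, which begins with [k], is invariant after every stem; so [k] is not altered by any rule here.
The GEN suffix is therefore /-gɛ/ underlyingly, with post-vocalic devoicing: voiced stops become voiceless after a vowel.
After 'net', which ends in a vowel, the suffix surfaces as [-kɛ], giving [xulɛxokɛ].

[xulɛxokɛ]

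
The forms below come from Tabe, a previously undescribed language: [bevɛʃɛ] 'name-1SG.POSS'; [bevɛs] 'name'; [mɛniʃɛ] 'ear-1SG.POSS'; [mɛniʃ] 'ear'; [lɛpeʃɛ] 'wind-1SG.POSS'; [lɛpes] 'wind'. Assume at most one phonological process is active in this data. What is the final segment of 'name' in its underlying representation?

/s/

'name' shows [ʃ] ~ [s] at the end of the stem ([bevɛʃɛ] vs [bevɛs]).
But 'ear' keeps [ʃ] in both environments ([mɛniʃɛ], [mɛniʃ]), so there is no rule changing /ʃ/ to [s] in isolation.
Therefore /s/ is basic and [ʃ] is derived by palatalization before a front vowel (/s/ becomes palato-alveolar [ʃ] before a front vowel).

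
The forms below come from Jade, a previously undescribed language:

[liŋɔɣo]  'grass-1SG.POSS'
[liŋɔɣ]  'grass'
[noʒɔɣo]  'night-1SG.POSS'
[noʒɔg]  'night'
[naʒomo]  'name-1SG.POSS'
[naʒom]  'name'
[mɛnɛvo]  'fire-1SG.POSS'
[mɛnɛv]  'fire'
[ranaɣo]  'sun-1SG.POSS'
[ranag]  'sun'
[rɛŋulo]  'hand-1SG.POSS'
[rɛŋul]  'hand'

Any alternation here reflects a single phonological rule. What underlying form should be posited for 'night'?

In [noʒɔɣo] and [noʒɔg] the final segment of 'night' alternates: [ɣ] ~ [g].
But 'grass' keeps [ɣ] in both environments ([liŋɔɣo], [liŋɔɣ]), so there is no rule changing /ɣ/ to [g] in isolation.
The underlying segment must be /g/; voiced stops become fricatives between vowels, yielding [ɣ] there.
The underlying form of 'night' is therefore /noʒɔg/.

/noʒɔg/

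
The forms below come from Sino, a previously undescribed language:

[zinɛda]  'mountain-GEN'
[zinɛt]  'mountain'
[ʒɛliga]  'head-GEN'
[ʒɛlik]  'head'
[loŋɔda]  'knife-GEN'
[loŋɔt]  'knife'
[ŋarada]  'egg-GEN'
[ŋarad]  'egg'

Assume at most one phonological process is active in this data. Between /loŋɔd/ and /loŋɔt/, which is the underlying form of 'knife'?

/loŋɔt/

In [loŋɔda] and [loŋɔt] the final segment of 'knife' alternates: [d] ~ [t].
Compare 'egg', with invariant [d] in [ŋarada] and [ŋarad]: an analysis with underlying /d/ and a rule producing [t] in isolation would wrongly predict alternation here too.
The underlying segment must be /t/; voiceless stops become voiced between vowels, yielding [d] there.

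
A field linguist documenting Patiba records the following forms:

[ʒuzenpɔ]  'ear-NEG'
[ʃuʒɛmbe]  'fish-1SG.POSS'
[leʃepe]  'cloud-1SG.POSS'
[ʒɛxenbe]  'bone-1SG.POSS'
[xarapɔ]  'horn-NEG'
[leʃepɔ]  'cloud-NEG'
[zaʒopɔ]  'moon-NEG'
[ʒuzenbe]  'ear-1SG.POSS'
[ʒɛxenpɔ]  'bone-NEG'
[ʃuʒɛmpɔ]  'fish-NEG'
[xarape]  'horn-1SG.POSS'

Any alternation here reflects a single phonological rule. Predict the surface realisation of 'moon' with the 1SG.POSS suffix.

[zaʒope]

The 1SG.POSS suffix surfaces as [-be] and [-pe], depending on the final segment of the stem.
The NEG suffix, which begins with [p], is invariant after every stem; so [p] is not altered by any rule here.
The 1SG.POSS suffix is therefore /-be/ underlyingly, with post-vocalic devoicing: voiced stops become voiceless after a vowel.
After 'moon', which ends in a vowel, the suffix surfaces as [-pe], giving [zaʒope].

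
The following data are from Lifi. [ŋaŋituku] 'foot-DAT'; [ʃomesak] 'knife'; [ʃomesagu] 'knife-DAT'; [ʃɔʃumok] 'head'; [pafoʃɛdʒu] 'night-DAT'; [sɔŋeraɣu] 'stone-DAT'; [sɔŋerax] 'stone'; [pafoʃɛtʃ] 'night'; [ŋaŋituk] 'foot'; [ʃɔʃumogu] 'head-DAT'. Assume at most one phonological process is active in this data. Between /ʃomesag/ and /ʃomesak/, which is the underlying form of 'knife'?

/ʃomesag/

In [ʃomesagu] and [ʃomesak] the final segment of 'knife' alternates: [g] ~ [k].
Compare 'foot', with invariant [k] in [ŋaŋituku] and [ŋaŋituk]: an analysis with underlying /k/ and a rule producing [g] before the DAT suffix would wrongly predict alternation here too.
The alternation reflects word-final obstruent devoicing: voiced obstruents become voiceless word-finally. /g/ is underlying.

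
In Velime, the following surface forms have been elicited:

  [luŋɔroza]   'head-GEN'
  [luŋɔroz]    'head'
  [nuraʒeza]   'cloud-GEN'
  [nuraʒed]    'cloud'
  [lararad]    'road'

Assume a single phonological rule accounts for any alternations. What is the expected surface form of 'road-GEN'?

'cloud' shows [z] ~ [d] at the end of the stem ([nuraʒeza] vs [nuraʒed]).
But 'head' keeps [z] in both environments ([luŋɔroza], [luŋɔroz]), so there is no rule changing /z/ to [d] in isolation.
The alternation reflects intervocalic spirantization: voiced stops become fricatives between vowels. /d/ is underlying.
From [lararad] the stem 'road' is /lararad/; between vowels this yields [lararaza].

[lararaza]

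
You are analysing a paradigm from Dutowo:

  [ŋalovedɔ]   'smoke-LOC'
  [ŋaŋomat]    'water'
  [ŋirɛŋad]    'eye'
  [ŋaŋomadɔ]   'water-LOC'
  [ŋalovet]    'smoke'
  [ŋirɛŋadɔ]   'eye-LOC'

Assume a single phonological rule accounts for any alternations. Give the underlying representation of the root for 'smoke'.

'smoke' shows [t] ~ [d] at the end of the stem ([ŋalovet] vs [ŋalovedɔ]).
If /d/ were underlying and a rule turned it into [t] in isolation, 'eye' would also alternate; but it has [d] in both [ŋirɛŋad] and [ŋirɛŋadɔ].
The alternation reflects intervocalic voicing: voiceless stops become voiced between vowels. /t/ is underlying.
Hence 'smoke' is /ŋalovet/ underlyingly.

/ŋalovet/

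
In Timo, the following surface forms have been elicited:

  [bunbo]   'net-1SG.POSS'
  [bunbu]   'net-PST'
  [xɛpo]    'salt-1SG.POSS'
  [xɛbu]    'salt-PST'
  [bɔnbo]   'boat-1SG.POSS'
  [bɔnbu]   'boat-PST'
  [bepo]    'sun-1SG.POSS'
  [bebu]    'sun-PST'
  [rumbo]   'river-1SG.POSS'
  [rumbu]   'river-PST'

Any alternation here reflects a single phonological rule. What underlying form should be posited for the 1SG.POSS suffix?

The 1SG.POSS morpheme has two allomorphs, [-bo] and [-po].
The PST suffix, which begins with [b], is invariant after every stem; so [b] is not altered by any rule here.
The 1SG.POSS suffix is therefore /-po/ underlyingly, with post-nasal voicing: voiceless stops become voiced after a nasal.

/-po/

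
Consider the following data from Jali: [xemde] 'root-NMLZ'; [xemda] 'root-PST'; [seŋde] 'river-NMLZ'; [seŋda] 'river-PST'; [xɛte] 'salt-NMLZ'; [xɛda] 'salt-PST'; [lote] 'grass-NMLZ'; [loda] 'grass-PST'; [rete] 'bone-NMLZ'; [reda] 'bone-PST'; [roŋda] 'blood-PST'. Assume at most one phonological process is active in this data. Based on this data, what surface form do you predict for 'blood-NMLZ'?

The NMLZ suffix surfaces as [-de] and [-te], depending on the final segment of the stem.
The PST suffix, which begins with [d], is invariant after every stem; so [d] is not altered by any rule here.
The NMLZ suffix is therefore /-te/ underlyingly, with post-nasal voicing: voiceless stops become voiced after a nasal.
After 'blood', which ends in a nasal, the suffix surfaces as [-de], giving [roŋde].

[roŋde]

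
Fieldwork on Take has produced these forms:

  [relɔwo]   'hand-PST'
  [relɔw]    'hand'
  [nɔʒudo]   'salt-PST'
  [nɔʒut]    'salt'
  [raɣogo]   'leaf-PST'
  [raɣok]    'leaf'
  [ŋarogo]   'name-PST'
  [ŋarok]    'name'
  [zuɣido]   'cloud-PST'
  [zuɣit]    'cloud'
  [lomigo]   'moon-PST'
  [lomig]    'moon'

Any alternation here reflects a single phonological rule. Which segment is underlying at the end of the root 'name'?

/k/

The stem for 'name' ends in [g] in [ŋarogo] but [k] in [ŋarok].
The stem 'moon' ([lomigo], [lomig]) shows [g] unchanged in both environments, so [g] cannot be basic with [k] derived in isolation.
The underlying segment must be /k/; voiceless stops become voiced between vowels, yielding [g] there.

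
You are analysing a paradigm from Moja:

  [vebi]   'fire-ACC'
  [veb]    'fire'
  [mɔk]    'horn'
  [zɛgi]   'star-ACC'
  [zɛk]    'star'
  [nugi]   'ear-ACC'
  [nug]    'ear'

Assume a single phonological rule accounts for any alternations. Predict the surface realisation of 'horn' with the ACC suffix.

In [zɛgi] and [zɛk] the final segment of 'star' alternates: [g] ~ [k].
But 'ear' keeps [g] in both environments ([nugi], [nug]), so there is no rule changing /g/ to [k] in isolation.
So /k/ is underlying, and a rule of intervocalic voicing — voiceless stops become voiced between vowels — gives [g].
From [mɔk] the stem 'horn' is /mɔk/; between vowels this yields [mɔgi].

[mɔgi]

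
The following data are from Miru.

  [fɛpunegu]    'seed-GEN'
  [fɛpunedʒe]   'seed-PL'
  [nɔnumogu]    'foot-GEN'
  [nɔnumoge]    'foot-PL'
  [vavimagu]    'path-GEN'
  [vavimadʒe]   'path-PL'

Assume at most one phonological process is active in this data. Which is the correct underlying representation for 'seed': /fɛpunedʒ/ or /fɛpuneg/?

/fɛpunedʒ/

The root 'seed' surfaces as [fɛpunegu] and [fɛpunedʒe], with a stem-final [g] ~ [dʒ] alternation.
If /g/ were underlying and a rule turned it into [dʒ] before the PL suffix, 'foot' would also alternate; but it has [g] in both [nɔnumogu] and [nɔnumoge].
So /dʒ/ is underlying, and a rule of depalatalization — palato-alveolar /dʒ/ becomes [g] when no front vowel follows — gives [g].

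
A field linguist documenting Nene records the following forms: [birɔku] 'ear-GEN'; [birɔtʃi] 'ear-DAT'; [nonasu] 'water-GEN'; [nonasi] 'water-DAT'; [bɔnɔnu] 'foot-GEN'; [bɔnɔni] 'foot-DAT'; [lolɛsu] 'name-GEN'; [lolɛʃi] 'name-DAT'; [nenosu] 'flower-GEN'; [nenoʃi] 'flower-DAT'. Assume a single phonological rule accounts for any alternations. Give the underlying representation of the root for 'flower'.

/nenoʃ/

The root 'flower' surfaces as [nenosu] and [nenoʃi], with a stem-final [s] ~ [ʃ] alternation.
If /s/ were underlying and a rule turned it into [ʃ] before the DAT suffix, 'water' would also alternate; but it has [s] in both [nonasu] and [nonasi].
So /ʃ/ is underlying, and a rule of depalatalization — palato-alveolar /tʃ/ and /ʃ/ become [k] and [s] when no front vowel follows — gives [s].
Hence 'flower' is /nenoʃ/ underlyingly.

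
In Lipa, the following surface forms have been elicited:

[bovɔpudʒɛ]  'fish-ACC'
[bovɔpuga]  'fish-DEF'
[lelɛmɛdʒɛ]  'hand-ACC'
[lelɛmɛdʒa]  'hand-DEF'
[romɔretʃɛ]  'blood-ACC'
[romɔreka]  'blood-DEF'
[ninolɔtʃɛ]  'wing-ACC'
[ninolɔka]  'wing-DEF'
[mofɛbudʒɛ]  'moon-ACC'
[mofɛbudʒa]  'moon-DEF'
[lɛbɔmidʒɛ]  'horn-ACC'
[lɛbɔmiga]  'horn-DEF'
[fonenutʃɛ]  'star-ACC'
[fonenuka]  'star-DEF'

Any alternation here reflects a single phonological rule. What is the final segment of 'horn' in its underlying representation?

/g/

The stem for 'horn' ends in [dʒ] in [lɛbɔmidʒɛ] but [g] in [lɛbɔmiga].
But 'hand' keeps [dʒ] in both environments ([lelɛmɛdʒɛ], [lelɛmɛdʒa]), so there is no rule changing /dʒ/ to [g] before the DEF suffix.
So /g/ is underlying, and a rule of palatalization before a front vowel — /k/ and /g/ become palato-alveolar [tʃ] and [dʒ] before a front vowel — gives [dʒ].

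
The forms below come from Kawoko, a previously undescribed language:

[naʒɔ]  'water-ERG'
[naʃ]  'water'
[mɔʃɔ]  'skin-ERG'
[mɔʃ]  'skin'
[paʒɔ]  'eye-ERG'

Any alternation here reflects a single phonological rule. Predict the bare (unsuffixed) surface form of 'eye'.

[paʃ]

In [naʒɔ] and [naʃ] the final segment of 'water' alternates: [ʒ] ~ [ʃ].
But 'skin' keeps [ʃ] in both environments ([mɔʃɔ], [mɔʃ]), so there is no rule changing /ʃ/ to [ʒ] before the ERG suffix.
The alternation reflects word-final obstruent devoicing: voiced obstruents become voiceless word-finally. /ʒ/ is underlying.
From [paʒɔ] the stem 'eye' is /paʒ/; word-finally this yields [paʃ].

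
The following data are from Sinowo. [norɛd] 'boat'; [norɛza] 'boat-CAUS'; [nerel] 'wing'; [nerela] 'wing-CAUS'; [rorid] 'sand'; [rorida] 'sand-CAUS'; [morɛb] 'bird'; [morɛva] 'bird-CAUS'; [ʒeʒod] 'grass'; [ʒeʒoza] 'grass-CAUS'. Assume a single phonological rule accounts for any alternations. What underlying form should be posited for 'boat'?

'boat' shows [d] ~ [z] at the end of the stem ([norɛd] vs [norɛza]).
Compare 'sand', with invariant [d] in [rorid] and [rorida]: an analysis with underlying /d/ and a rule producing [z] before the CAUS suffix would wrongly predict alternation here too.
Therefore /z/ is basic and [d] is derived by word-final hardening (voiced fricatives become stops word-finally).

/norɛz/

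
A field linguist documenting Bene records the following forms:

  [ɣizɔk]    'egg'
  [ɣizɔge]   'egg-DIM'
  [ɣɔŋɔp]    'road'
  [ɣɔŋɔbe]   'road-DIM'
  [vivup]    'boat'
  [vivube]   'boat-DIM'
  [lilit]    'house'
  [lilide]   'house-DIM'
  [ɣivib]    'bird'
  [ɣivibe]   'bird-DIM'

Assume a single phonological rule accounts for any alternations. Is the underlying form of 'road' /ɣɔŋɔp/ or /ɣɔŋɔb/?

/ɣɔŋɔp/

The root 'road' surfaces as [ɣɔŋɔp] and [ɣɔŋɔbe], with a stem-final [p] ~ [b] alternation.
Compare 'bird', with invariant [b] in [ɣivib] and [ɣivibe]: an analysis with underlying /b/ and a rule producing [p] in isolation would wrongly predict alternation here too.
The underlying segment must be /p/; voiceless stops become voiced between vowels, yielding [b] there.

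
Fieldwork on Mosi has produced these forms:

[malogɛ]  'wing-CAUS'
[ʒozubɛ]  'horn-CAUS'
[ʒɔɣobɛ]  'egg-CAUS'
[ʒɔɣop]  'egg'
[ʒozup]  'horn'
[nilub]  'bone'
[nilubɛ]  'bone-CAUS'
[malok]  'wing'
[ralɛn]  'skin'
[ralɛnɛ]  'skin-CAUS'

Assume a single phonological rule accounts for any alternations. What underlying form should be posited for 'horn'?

/ʒozup/

The stem for 'horn' ends in [b] in [ʒozubɛ] but [p] in [ʒozup].
Compare 'bone', with invariant [b] in [nilubɛ] and [nilub]: an analysis with underlying /b/ and a rule producing [p] in isolation would wrongly predict alternation here too.
The alternation reflects intervocalic voicing: voiceless stops become voiced between vowels. /p/ is underlying.
Hence 'horn' is /ʒozup/ underlyingly.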